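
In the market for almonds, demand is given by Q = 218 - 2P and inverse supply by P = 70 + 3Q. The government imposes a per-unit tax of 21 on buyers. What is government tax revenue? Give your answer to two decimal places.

Rewriting demand in inverse form: P = 109 - 0.5Q.
Without the tax, 109 - 0.5Q = 70 + 3Q so Q* = 11.1429 and P* = 103.4286.
A tax on buyers shifts demand down by 21: (109 - 21) - 0.5Q = 70 + 3Q, so Q_t = 5.1429. Buyers pay P_b = 106.4286; sellers receive P_s = P_b - 21 = 85.4286.
Tax revenue = t x Q_t = 21 x 5.1429 = 108.

108.00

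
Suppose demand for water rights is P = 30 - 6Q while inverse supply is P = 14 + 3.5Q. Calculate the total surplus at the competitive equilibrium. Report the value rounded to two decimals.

Setting demand equal to supply, 16 = 9.5Q, so Q* = 1.6842 and P* = 19.8947.
Total surplus is the full triangle between the curves from 0 to Q*: (1/2)(1.6842)(30 - 14) = 13.4737.

13.47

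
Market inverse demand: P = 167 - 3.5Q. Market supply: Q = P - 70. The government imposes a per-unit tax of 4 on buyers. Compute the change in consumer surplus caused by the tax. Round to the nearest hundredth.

Rewriting supply in inverse form: P = 70 + Q.
Without the tax, 167 - 3.5Q = 70 + Q so Q* = 21.5556 and P* = 91.5556.
A tax on buyers shifts demand down by 4: (167 - 4) - 3.5Q = 70 + Q, so Q_t = 20.6667. Buyers pay P_b = 94.6667; sellers receive P_s = P_b - 4 = 90.6667.
CS falls from (1/2)(21.5556)(75.4444) = 813.1235 to (1/2)(20.6667)(72.3333) = 747.4444, a change of -65.679.

-65.68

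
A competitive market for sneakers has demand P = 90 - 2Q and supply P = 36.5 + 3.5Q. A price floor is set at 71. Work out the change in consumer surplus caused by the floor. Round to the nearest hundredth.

-4.37

Without the control, 90 - 2Q = 36.5 + 3.5Q so Q* = 9.7273 and P* = 70.5455.
At P = 71, buyers demand (90 - 71)/2 = 9.5 while sellers would supply more, so the quantity traded is 9.5 at price 71.
CS goes from (1/2)(9.7273)(19.4545) = 94.6198 to 90.25 (computed as (90 - 71)(9.5) - (1/2)(2)(9.5)^2), a change of -4.3698.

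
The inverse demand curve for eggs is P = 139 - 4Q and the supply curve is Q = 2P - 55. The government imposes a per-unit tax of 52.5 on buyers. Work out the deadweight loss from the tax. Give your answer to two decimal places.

Rewriting supply in inverse form: P = 27.5 + 0.5Q.
Without the tax, 139 - 4Q = 27.5 + 0.5Q so Q* = 24.7778 and P* = 39.8889.
With the tax, buyers' net willingness to pay falls by 52.5: (139 - 52.5) - 4Q = 27.5 + 0.5Q, so Q_t = 13.1111. Buyers pay P_b = 86.5556; sellers receive P_s = P_b - 52.5 = 34.0556.
The welfare triangle lost has base Q* - Q_t = 11.6667 and height t = 52.5, so DWL = (1/2)(11.6667)(52.5) = 306.25.

306.25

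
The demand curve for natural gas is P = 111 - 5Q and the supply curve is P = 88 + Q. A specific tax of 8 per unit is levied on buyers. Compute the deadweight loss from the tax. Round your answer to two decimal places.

5.33

Without the tax, 111 - 5Q = 88 + Q so Q* = 3.8333 and P* = 91.8333.
With the tax, buyers' net willingness to pay falls by 8: (111 - 8) - 5Q = 88 + Q, so Q_t = 2.5. Buyers pay P_b = 98.5; sellers receive P_s = P_b - 8 = 90.5.
The welfare triangle lost has base Q* - Q_t = 1.3333 and height t = 8, so DWL = (1/2)(1.3333)(8) = 5.3333.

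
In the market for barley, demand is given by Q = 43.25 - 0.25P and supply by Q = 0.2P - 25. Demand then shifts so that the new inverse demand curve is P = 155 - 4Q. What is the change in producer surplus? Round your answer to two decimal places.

Rewriting demand in inverse form: P = 173 - 4Q.
Rewriting supply in inverse form: P = 125 + 5Q.
Initial equilibrium: Q_0 = 5.3333, P_0 = 151.6667; CS_0 = (1/2)(5.3333)(21.3333) = 56.8889, PS_0 = (1/2)(5.3333)(26.6667) = 71.1111.
New equilibrium: 155 - 4Q = 125 + 5Q gives Q_1 = 3.3333, P_1 = 141.6667; CS_1 = 22.2222, PS_1 = 27.7778.
Change in producer surplus = 27.7778 - 71.1111 = -43.3333.

-43.33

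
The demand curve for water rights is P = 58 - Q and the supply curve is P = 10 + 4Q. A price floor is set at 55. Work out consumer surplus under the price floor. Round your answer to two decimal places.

Without the control, 58 - Q = 10 + 4Q so Q* = 9.6 and P* = 48.4.
At P = 55, buyers demand (58 - 55)/1 = 3 while sellers would supply more, so the quantity traded is 3 at price 55.
CS is the triangle under demand above 55: (1/2)(3)(58 - 55) = 4.5.

4.50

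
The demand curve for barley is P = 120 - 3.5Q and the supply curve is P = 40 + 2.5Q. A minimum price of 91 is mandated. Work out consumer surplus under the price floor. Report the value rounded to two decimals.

120.14

Without the control, 120 - 3.5Q = 40 + 2.5Q so Q* = 13.3333 and P* = 73.3333.
At the floor price 91, quantity demanded is (120 - 91)/3.5 = 8.2857; demand is the short side, so Q = 8.2857 trades at P = 91.
CS is the triangle under demand above 91: (1/2)(8.2857)(120 - 91) = 120.1429.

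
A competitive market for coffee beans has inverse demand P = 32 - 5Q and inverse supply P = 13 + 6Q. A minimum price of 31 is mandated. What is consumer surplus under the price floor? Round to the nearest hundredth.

Free-market equilibrium: 32 - 5Q = 13 + 6Q gives Q* = 1.7273, P* = 23.3636.
At the floor price 31, quantity demanded is (32 - 31)/5 = 0.2; demand is the short side, so Q = 0.2 trades at P = 31.
CS is the triangle under demand above 31: (1/2)(0.2)(32 - 31) = 0.1.

0.10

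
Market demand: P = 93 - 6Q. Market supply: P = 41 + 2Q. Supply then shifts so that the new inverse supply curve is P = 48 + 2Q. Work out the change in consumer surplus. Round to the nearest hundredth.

-31.83

Initial equilibrium: Q_0 = 6.5, P_0 = 54; CS_0 = (1/2)(6.5)(39) = 126.75, PS_0 = (1/2)(6.5)(13) = 42.25.
New equilibrium: 93 - 6Q = 48 + 2Q gives Q_1 = 5.625, P_1 = 59.25; CS_1 = 94.9219, PS_1 = 31.6406.
Change in consumer surplus = 94.9219 - 126.75 = -31.8281.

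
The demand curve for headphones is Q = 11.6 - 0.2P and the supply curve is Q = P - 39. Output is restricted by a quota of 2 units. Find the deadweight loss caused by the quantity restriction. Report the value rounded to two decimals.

Rewriting demand in inverse form: P = 58 - 5Q.
Rewriting supply in inverse form: P = 39 + Q.
Unrestricted equilibrium: Q* = (58 - 39)/(5 + 1) = 3.1667.
At Q = 2 the demand price is 58 - 5(2) = 48 and the supply price is 39 + (2) = 41.
DWL = (1/2)(gap between curves at 2) x (Q* - 2) = (1/2)(7)(1.1667) = 4.0833.

4.08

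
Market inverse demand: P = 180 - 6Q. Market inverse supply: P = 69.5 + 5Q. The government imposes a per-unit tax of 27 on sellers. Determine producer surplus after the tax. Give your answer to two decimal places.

144.05

Pre-tax equilibrium: 180 - 6Q = 69.5 + 5Q gives Q* = 10.0455, P* = 119.7273.
A tax on sellers shifts supply up by 27: 180 - 6Q = 69.5 + 5Q + 27, so Q_t = 7.5909. Buyers pay P_b = 134.4545; sellers receive P_s = P_b - 27 = 107.4545.
Producer surplus is the triangle above supply below P_s: (1/2)(7.5909)(107.4545 - 69.5) = 144.0548.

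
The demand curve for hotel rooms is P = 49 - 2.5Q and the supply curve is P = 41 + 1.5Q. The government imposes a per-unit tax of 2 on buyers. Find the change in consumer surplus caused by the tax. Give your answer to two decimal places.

-2.19

Pre-tax equilibrium: 49 - 2.5Q = 41 + 1.5Q gives Q* = 2, P* = 44.
With the tax, buyers' net willingness to pay falls by 2: (49 - 2) - 2.5Q = 41 + 1.5Q, so Q_t = 1.5. Buyers pay P_b = 45.25; sellers receive P_s = P_b - 2 = 43.25.
CS falls from (1/2)(2)(5) = 5 to (1/2)(1.5)(3.75) = 2.8125, a change of -2.1875.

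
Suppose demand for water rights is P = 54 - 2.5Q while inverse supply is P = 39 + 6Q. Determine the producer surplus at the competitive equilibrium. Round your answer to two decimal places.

Set 54 - 2.5Q = 39 + 6Q, which gives 15 = 8.5Q, so Q* = 1.7647 and P* = 54 - 2.5(1.7647) = 49.5882.
PS is the area between P* and the supply curve from 0 to Q*: (1/2)(1.7647)(10.5882) = 9.3426.

9.34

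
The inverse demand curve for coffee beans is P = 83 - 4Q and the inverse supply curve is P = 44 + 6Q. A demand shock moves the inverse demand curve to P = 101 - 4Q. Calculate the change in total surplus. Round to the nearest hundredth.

Initial equilibrium: Q_0 = 3.9, P_0 = 67.4; CS_0 = (1/2)(3.9)(15.6) = 30.42, PS_0 = (1/2)(3.9)(23.4) = 45.63.
New equilibrium: 101 - 4Q = 44 + 6Q gives Q_1 = 5.7, P_1 = 78.2; CS_1 = 64.98, PS_1 = 97.47.
Change in total surplus = (64.98 + 97.47) - (30.42 + 45.63) = 86.4.

86.40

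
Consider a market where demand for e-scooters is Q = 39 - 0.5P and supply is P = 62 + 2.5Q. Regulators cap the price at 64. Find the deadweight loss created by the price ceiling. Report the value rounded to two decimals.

17.08

Rewriting demand in inverse form: P = 78 - 2Q.
Free-market equilibrium: 78 - 2Q = 62 + 2.5Q gives Q* = 3.5556, P* = 70.8889.
At P = 64, sellers supply (64 - 62)/2.5 = 0.8 while buyers want more, so the quantity traded is 0.8 at price 64.
The lost-trades triangle has base Q* - 0.8 = 2.7556 and height equal to the gap between the curves at Q = 0.8, which is 76.4 - 64 = 12.4. DWL = (1/2)(2.7556)(12.4) = 17.0844.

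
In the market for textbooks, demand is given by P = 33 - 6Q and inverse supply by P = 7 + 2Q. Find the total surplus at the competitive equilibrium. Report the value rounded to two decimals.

Equilibrium: 33 - 6Q = 7 + 2Q, so Q* = 3.25 and P* = 13.5.
CS = (1/2)(3.25)(19.5) = 31.6875 and PS = (1/2)(3.25)(6.5) = 10.5625, so total surplus = 42.25.

42.25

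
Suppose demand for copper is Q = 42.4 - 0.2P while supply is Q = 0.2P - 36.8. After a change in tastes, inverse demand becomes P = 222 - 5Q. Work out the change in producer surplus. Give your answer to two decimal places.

Rewriting demand in inverse form: P = 212 - 5Q.
Rewriting supply in inverse form: P = 184 + 5Q.
Initial equilibrium: Q_0 = 2.8, P_0 = 198; CS_0 = (1/2)(2.8)(14) = 19.6, PS_0 = (1/2)(2.8)(14) = 19.6.
New equilibrium: 222 - 5Q = 184 + 5Q gives Q_1 = 3.8, P_1 = 203; CS_1 = 36.1, PS_1 = 36.1.
Change in producer surplus = 36.1 - 19.6 = 16.5.

16.50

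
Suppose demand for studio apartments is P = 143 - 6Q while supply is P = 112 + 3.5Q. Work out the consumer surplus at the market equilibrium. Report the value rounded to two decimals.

31.94

Equilibrium: 143 - 6Q = 112 + 3.5Q, so Q* = 3.2632 and P* = 123.4211.
Consumer surplus is the triangle under demand above P*: (1/2)(3.2632)(143 - 123.4211) = (1/2)(3.2632)(19.5789) = 31.9446.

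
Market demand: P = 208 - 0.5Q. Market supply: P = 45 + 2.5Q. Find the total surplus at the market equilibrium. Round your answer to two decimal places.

Equilibrium: 208 - 0.5Q = 45 + 2.5Q, so Q* = 54.3333 and P* = 180.8333.
CS = (1/2)(54.3333)(27.1667) = 738.0278 and PS = (1/2)(54.3333)(135.8333) = 3690.1389, so total surplus = 4428.1667.

4428.17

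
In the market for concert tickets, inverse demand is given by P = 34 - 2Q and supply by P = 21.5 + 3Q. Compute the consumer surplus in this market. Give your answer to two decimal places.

Setting demand equal to supply, 12.5 = 5Q, so Q* = 2.5 and P* = 29.
Consumer surplus is the triangle under demand above P*: (1/2)(2.5)(34 - 29) = (1/2)(2.5)(5) = 6.25.

6.25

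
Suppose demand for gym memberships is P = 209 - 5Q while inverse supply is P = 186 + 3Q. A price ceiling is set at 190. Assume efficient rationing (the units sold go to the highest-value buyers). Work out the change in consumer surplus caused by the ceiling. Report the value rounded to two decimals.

Without the control, 209 - 5Q = 186 + 3Q so Q* = 2.875 and P* = 194.625.
At the ceiling price 190, quantity supplied is (190 - 186)/3 = 1.3333; supply is the short side, so Q = 1.3333 trades at P = 190.
CS goes from (1/2)(2.875)(14.375) = 20.6641 to 20.8889 (computed as (209 - 190)(1.3333) - (1/2)(5)(1.3333)^2), a change of 0.2248.

0.22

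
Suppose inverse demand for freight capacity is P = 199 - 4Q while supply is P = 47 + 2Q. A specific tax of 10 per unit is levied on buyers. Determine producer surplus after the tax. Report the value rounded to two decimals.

560.11

Pre-tax equilibrium: 199 - 4Q = 47 + 2Q gives Q* = 25.3333, P* = 97.6667.
With the tax, buyers' net willingness to pay falls by 10: (199 - 10) - 4Q = 47 + 2Q, so Q_t = 23.6667. Buyers pay P_b = 104.3333; sellers receive P_s = P_b - 10 = 94.3333.
PS = (1/2)(Q_t)(P_s - 47) = (1/2)(23.6667)(47.3333) = 560.1111.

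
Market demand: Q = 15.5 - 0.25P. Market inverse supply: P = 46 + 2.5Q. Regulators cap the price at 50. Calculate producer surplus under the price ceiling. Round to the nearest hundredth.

3.20

Rewriting demand in inverse form: P = 62 - 4Q.
Free-market equilibrium: 62 - 4Q = 46 + 2.5Q gives Q* = 2.4615, P* = 52.1538.
At the ceiling price 50, quantity supplied is (50 - 46)/2.5 = 1.6; supply is the short side, so Q = 1.6 trades at P = 50.
PS is the triangle above supply below 50: (1/2)(1.6)(50 - 46) = 3.2.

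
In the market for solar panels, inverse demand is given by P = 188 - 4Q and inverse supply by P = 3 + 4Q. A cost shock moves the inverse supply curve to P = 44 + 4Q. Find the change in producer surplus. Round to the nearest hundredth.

Initial equilibrium: Q_0 = 23.125, P_0 = 95.5; CS_0 = (1/2)(23.125)(92.5) = 1069.5312, PS_0 = (1/2)(23.125)(92.5) = 1069.5312.
New equilibrium: 188 - 4Q = 44 + 4Q gives Q_1 = 18, P_1 = 116; CS_1 = 648, PS_1 = 648.
Change in producer surplus = 648 - 1069.5312 = -421.5312.

-421.53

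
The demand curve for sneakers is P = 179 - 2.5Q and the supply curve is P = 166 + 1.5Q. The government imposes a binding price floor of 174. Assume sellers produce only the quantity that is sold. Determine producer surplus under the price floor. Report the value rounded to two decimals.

13.00

Without the control, 179 - 2.5Q = 166 + 1.5Q so Q* = 3.25 and P* = 170.875.
At P = 174, buyers demand (179 - 174)/2.5 = 2 while sellers would supply more, so the quantity traded is 2 at price 174.
The supply price at Q = 2 is 169. PS is the trapezoid between 174 and supply over [0, 2]: (1/2)[(174 - 166) + (174 - 169)](2) = 13.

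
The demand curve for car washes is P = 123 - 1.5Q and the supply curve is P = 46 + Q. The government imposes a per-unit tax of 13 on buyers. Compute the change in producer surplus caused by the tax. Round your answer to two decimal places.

-146.64

Pre-tax equilibrium: 123 - 1.5Q = 46 + Q gives Q* = 30.8, P* = 76.8.
A tax on buyers shifts demand down by 13: (123 - 13) - 1.5Q = 46 + Q, so Q_t = 25.6. Buyers pay P_b = 84.6; sellers receive P_s = P_b - 13 = 71.6.
PS falls from (1/2)(30.8)(30.8) = 474.32 to (1/2)(25.6)(25.6) = 327.68, a change of -146.64.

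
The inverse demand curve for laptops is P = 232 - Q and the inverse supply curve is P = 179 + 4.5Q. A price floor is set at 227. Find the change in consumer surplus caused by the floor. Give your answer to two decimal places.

-33.93

Without the control, 232 - Q = 179 + 4.5Q so Q* = 9.6364 and P* = 222.3636.
At P = 227, buyers demand (232 - 227)/1 = 5 while sellers would supply more, so the quantity traded is 5 at price 227.
CS goes from (1/2)(9.6364)(9.6364) = 46.4298 to 12.5 (computed as (232 - 227)(5) - (1/2)(1)(5)^2), a change of -33.9298.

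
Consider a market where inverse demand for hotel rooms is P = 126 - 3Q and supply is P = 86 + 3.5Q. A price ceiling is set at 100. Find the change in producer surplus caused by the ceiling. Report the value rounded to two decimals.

Without the control, 126 - 3Q = 86 + 3.5Q so Q* = 6.1538 and P* = 107.5385.
At P = 100, sellers supply (100 - 86)/3.5 = 4 while buyers want more, so the quantity traded is 4 at price 100.
PS goes from (1/2)(6.1538)(21.5385) = 66.2722 to 28 (computed as (100 - 86)(4) - (1/2)(3.5)(4)^2), a change of -38.2722.

-38.27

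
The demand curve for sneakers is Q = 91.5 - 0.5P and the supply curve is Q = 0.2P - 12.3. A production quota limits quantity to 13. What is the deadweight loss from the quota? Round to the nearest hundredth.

66.45

Rewriting demand in inverse form: P = 183 - 2Q.
Rewriting supply in inverse form: P = 61.5 + 5Q.
Without the quota, 183 - 2Q = 61.5 + 5Q gives Q* = 17.3571.
At Q = 13 the demand price is 183 - 2(13) = 157 and the supply price is 61.5 + 5(13) = 126.5.
DWL = (1/2)(gap between curves at 13) x (Q* - 13) = (1/2)(30.5)(4.3571) = 66.4464.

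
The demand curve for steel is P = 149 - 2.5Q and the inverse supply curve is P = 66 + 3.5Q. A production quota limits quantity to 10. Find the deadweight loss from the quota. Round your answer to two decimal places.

44.08

Unrestricted equilibrium: Q* = (149 - 66)/(2.5 + 3.5) = 13.8333.
At Q = 10 the demand price is 149 - 2.5(10) = 124 and the supply price is 66 + 3.5(10) = 101.
Deadweight loss is the triangle between the curves from 10 to 13.8333: (1/2)(124 - 101)(13.8333 - 10) = 44.0833.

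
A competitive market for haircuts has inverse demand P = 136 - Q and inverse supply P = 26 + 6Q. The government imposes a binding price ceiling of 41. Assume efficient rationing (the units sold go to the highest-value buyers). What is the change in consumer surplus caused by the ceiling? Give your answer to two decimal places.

110.91

Without the control, 136 - Q = 26 + 6Q so Q* = 15.7143 and P* = 120.2857.
At the ceiling price 41, quantity supplied is (41 - 26)/6 = 2.5; supply is the short side, so Q = 2.5 trades at P = 41.
CS goes from (1/2)(15.7143)(15.7143) = 123.4694 to 234.375 (computed as (136 - 41)(2.5) - (1/2)(1)(2.5)^2), a change of 110.9056.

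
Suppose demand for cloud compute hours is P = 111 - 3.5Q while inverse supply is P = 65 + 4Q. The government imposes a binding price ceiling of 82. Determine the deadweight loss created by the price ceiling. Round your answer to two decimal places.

13.30

Without the control, 111 - 3.5Q = 65 + 4Q so Q* = 6.1333 and P* = 89.5333.
At P = 82, sellers supply (82 - 65)/4 = 4.25 while buyers want more, so the quantity traded is 4.25 at price 82.
The lost-trades triangle has base Q* - 4.25 = 1.8833 and height equal to the gap between the curves at Q = 4.25, which is 96.125 - 82 = 14.125. DWL = (1/2)(1.8833)(14.125) = 13.301.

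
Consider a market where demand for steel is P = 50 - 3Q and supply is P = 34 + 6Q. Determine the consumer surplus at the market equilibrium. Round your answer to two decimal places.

Equilibrium: 50 - 3Q = 34 + 6Q, so Q* = 1.7778 and P* = 44.6667.
Consumer surplus is the triangle under demand above P*: (1/2)(1.7778)(50 - 44.6667) = (1/2)(1.7778)(5.3333) = 4.7407.

4.74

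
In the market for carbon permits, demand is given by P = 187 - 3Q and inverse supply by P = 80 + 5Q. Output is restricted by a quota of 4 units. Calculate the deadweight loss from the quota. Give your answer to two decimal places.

Without the quota, 187 - 3Q = 80 + 5Q gives Q* = 13.375.
At Q = 4 the demand price is 187 - 3(4) = 175 and the supply price is 80 + 5(4) = 100.
Deadweight loss is the triangle between the curves from 4 to 13.375: (1/2)(175 - 100)(13.375 - 4) = 351.5625.

351.56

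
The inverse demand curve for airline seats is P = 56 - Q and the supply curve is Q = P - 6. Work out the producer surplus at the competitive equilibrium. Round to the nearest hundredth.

312.50

Rewriting supply in inverse form: P = 6 + Q.
Setting demand equal to supply, 50 = 2Q, so Q* = 25 and P* = 31.
PS is the area between P* and the supply curve from 0 to Q*: (1/2)(25)(25) = 312.5.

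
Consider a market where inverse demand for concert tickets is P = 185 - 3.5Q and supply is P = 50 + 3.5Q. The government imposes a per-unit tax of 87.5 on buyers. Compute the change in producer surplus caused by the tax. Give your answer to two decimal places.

Without the tax, 185 - 3.5Q = 50 + 3.5Q so Q* = 19.2857 and P* = 117.5.
A tax on buyers shifts demand down by 87.5: (185 - 87.5) - 3.5Q = 50 + 3.5Q, so Q_t = 6.7857. Buyers pay P_b = 161.25; sellers receive P_s = P_b - 87.5 = 73.75.
Producers lose the trapezoid between P_s and P* out to Q_t plus the triangle from Q_t to Q*: change in PS = 80.5804 - 650.8929 = -570.3125.

-570.31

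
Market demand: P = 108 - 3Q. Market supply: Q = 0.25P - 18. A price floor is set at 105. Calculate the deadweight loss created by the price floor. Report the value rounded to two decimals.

Rewriting supply in inverse form: P = 72 + 4Q.
Without the control, 108 - 3Q = 72 + 4Q so Q* = 5.1429 and P* = 92.5714.
At the floor price 105, quantity demanded is (108 - 105)/3 = 1; demand is the short side, so Q = 1 trades at P = 105.
At Q = 1 the demand price is 105 and the supply price is 76. Deadweight loss is the triangle between the curves from 1 to 5.1429: (1/2)(105 - 76)(5.1429 - 1) = 60.0714.

60.07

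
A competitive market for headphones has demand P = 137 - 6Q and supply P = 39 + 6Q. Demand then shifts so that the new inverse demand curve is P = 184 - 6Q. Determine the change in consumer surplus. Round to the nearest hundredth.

237.94

Initial equilibrium: Q_0 = 8.1667, P_0 = 88; CS_0 = (1/2)(8.1667)(49) = 200.0833, PS_0 = (1/2)(8.1667)(49) = 200.0833.
New equilibrium: 184 - 6Q = 39 + 6Q gives Q_1 = 12.0833, P_1 = 111.5; CS_1 = 438.0208, PS_1 = 438.0208.
Change in consumer surplus = 438.0208 - 200.0833 = 237.9375.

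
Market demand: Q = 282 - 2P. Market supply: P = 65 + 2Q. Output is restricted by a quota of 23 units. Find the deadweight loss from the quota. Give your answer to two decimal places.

Rewriting demand in inverse form: P = 141 - 0.5Q.
Unrestricted equilibrium: Q* = (141 - 65)/(0.5 + 2) = 30.4.
At Q = 23 the demand price is 141 - 0.5(23) = 129.5 and the supply price is 65 + 2(23) = 111.
Deadweight loss is the triangle between the curves from 23 to 30.4: (1/2)(129.5 - 111)(30.4 - 23) = 68.45.

68.45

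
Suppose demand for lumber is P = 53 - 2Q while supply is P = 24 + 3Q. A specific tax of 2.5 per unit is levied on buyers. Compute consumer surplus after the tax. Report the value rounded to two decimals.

28.09

Without the tax, 53 - 2Q = 24 + 3Q so Q* = 5.8 and P* = 41.4.
With the tax, buyers' net willingness to pay falls by 2.5: (53 - 2.5) - 2Q = 24 + 3Q, so Q_t = 5.3. Buyers pay P_b = 42.4; sellers receive P_s = P_b - 2.5 = 39.9.
CS = (1/2)(Q_t)(53 - P_b) = (1/2)(5.3)(10.6) = 28.09.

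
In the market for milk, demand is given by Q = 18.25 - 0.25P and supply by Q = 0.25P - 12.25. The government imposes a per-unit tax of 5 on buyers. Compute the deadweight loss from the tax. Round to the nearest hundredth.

Rewriting demand in inverse form: P = 73 - 4Q.
Rewriting supply in inverse form: P = 49 + 4Q.
Without the tax, 73 - 4Q = 49 + 4Q so Q* = 3 and P* = 61.
A tax on buyers shifts demand down by 5: (73 - 5) - 4Q = 49 + 4Q, so Q_t = 2.375. Buyers pay P_b = 63.5; sellers receive P_s = P_b - 5 = 58.5.
Deadweight loss is the triangle between the curves from Q_t to Q*: (1/2)(3 - 2.375)(5) = 1.5625.

1.56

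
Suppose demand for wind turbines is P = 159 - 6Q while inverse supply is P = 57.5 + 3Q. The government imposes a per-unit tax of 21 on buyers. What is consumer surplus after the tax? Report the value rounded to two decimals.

240.01

Without the tax, 159 - 6Q = 57.5 + 3Q so Q* = 11.2778 and P* = 91.3333.
With the tax, buyers' net willingness to pay falls by 21: (159 - 21) - 6Q = 57.5 + 3Q, so Q_t = 8.9444. Buyers pay P_b = 105.3333; sellers receive P_s = P_b - 21 = 84.3333.
CS = (1/2)(Q_t)(159 - P_b) = (1/2)(8.9444)(53.6667) = 240.0093.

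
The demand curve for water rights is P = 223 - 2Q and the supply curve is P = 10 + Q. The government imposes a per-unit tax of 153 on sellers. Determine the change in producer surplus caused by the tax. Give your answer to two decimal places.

-2320.50

Without the tax, 223 - 2Q = 10 + Q so Q* = 71 and P* = 81.
With the tax, sellers need 153 more per unit: 223 - 2Q = 10 + Q + 153, so Q_t = 20. Buyers pay P_b = 183; sellers receive P_s = P_b - 153 = 30.
Producers lose the trapezoid between P_s and P* out to Q_t plus the triangle from Q_t to Q*: change in PS = 200 - 2520.5 = -2320.5.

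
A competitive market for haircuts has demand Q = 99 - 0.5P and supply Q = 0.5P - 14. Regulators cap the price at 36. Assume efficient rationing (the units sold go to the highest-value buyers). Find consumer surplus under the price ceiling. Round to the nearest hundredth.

632.00

Rewriting demand in inverse form: P = 198 - 2Q.
Rewriting supply in inverse form: P = 28 + 2Q.
Free-market equilibrium: 198 - 2Q = 28 + 2Q gives Q* = 42.5, P* = 113.
At P = 36, sellers supply (36 - 28)/2 = 4 while buyers want more, so the quantity traded is 4 at price 36.
The demand price at Q = 4 is 190. CS is the trapezoid between demand and 36 over [0, 4]: (1/2)[(198 - 36) + (190 - 36)](4) = 632.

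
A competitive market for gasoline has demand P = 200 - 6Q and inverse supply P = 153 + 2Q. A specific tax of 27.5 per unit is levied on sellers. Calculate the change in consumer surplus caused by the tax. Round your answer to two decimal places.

Without the tax, 200 - 6Q = 153 + 2Q so Q* = 5.875 and P* = 164.75.
A tax on sellers shifts supply up by 27.5: 200 - 6Q = 153 + 2Q + 27.5, so Q_t = 2.4375. Buyers pay P_b = 185.375; sellers receive P_s = P_b - 27.5 = 157.875.
CS falls from (1/2)(5.875)(35.25) = 103.5469 to (1/2)(2.4375)(14.625) = 17.8242, a change of -85.7227.

-85.72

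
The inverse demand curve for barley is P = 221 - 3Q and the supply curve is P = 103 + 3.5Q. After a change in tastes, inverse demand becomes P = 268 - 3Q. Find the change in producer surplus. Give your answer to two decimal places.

Initial equilibrium: Q_0 = 18.1538, P_0 = 166.5385; CS_0 = (1/2)(18.1538)(54.4615) = 494.3432, PS_0 = (1/2)(18.1538)(63.5385) = 576.7337.
New equilibrium: 268 - 3Q = 103 + 3.5Q gives Q_1 = 25.3846, P_1 = 191.8462; CS_1 = 966.568, PS_1 = 1127.6627.
Change in producer surplus = 1127.6627 - 576.7337 = 550.929.

550.93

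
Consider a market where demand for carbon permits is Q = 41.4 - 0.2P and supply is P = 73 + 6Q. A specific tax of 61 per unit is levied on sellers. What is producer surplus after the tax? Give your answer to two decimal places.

Rewriting demand in inverse form: P = 207 - 5Q.
Without the tax, 207 - 5Q = 73 + 6Q so Q* = 12.1818 and P* = 146.0909.
With the tax, sellers need 61 more per unit: 207 - 5Q = 73 + 6Q + 61, so Q_t = 6.6364. Buyers pay P_b = 173.8182; sellers receive P_s = P_b - 61 = 112.8182.
PS = (1/2)(Q_t)(P_s - 73) = (1/2)(6.6364)(39.8182) = 132.124.

132.12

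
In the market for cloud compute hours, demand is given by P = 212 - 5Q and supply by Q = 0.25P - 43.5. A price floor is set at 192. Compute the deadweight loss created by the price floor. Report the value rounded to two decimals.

Rewriting supply in inverse form: P = 174 + 4Q.
Free-market equilibrium: 212 - 5Q = 174 + 4Q gives Q* = 4.2222, P* = 190.8889.
At the floor price 192, quantity demanded is (212 - 192)/5 = 4; demand is the short side, so Q = 4 trades at P = 192.
The lost-trades triangle has base Q* - 4 = 0.2222 and height equal to the gap between the curves at Q = 4, which is 192 - 190 = 2. DWL = (1/2)(0.2222)(2) = 0.2222.

0.22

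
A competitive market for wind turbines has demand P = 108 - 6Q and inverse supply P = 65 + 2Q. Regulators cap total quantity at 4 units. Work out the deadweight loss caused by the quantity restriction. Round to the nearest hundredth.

7.56

Without the quota, 108 - 6Q = 65 + 2Q gives Q* = 5.375.
At Q = 4 the demand price is 108 - 6(4) = 84 and the supply price is 65 + 2(4) = 73.
Deadweight loss is the triangle between the curves from 4 to 5.375: (1/2)(84 - 73)(5.375 - 4) = 7.5625.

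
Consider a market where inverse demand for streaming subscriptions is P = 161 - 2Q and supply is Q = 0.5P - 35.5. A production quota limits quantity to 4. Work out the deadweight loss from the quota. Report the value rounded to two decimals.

684.50

Rewriting supply in inverse form: P = 71 + 2Q.
Unrestricted equilibrium: Q* = (161 - 71)/(2 + 2) = 22.5.
At Q = 4 the demand price is 161 - 2(4) = 153 and the supply price is 71 + 2(4) = 79.
Deadweight loss is the triangle between the curves from 4 to 22.5: (1/2)(153 - 79)(22.5 - 4) = 684.5.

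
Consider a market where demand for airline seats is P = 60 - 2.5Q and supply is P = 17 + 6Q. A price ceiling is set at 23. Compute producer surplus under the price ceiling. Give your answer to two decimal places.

Without the control, 60 - 2.5Q = 17 + 6Q so Q* = 5.0588 and P* = 47.3529.
At the ceiling price 23, quantity supplied is (23 - 17)/6 = 1; supply is the short side, so Q = 1 trades at P = 23.
PS is the triangle above supply below 23: (1/2)(1)(23 - 17) = 3.

3.00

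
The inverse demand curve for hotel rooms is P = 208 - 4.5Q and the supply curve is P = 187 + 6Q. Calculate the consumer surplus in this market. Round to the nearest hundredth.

9.00

Setting demand equal to supply, 21 = 10.5Q, so Q* = 2 and P* = 199.
The demand choke price is 208, so CS = (1/2)(Q*)(208 - P*) = (1/2)(2)(9) = 9.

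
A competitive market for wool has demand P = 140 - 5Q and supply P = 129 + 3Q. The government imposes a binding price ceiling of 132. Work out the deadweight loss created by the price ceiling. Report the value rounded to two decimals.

Without the control, 140 - 5Q = 129 + 3Q so Q* = 1.375 and P* = 133.125.
At P = 132, sellers supply (132 - 129)/3 = 1 while buyers want more, so the quantity traded is 1 at price 132.
The lost-trades triangle has base Q* - 1 = 0.375 and height equal to the gap between the curves at Q = 1, which is 135 - 132 = 3. DWL = (1/2)(0.375)(3) = 0.5625.

0.56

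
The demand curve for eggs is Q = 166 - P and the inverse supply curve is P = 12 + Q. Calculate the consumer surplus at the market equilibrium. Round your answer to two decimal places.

2964.50

Rewriting demand in inverse form: P = 166 - Q.
Equilibrium: 166 - Q = 12 + Q, so Q* = 77 and P* = 89.
The demand choke price is 166, so CS = (1/2)(Q*)(166 - P*) = (1/2)(77)(77) = 2964.5.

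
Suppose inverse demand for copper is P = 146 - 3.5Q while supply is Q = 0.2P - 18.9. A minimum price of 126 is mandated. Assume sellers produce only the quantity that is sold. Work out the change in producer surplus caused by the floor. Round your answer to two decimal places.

6.59

Rewriting supply in inverse form: P = 94.5 + 5Q.
Free-market equilibrium: 146 - 3.5Q = 94.5 + 5Q gives Q* = 6.0588, P* = 124.7941.
At P = 126, buyers demand (146 - 126)/3.5 = 5.7143 while sellers would supply more, so the quantity traded is 5.7143 at price 126.
PS goes from (1/2)(6.0588)(30.2941) = 91.7734 to 98.3673 (computed as (126 - 94.5)(5.7143) - (1/2)(5)(5.7143)^2), a change of 6.594.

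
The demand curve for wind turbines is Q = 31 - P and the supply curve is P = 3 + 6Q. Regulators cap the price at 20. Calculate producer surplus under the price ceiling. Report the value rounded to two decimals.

Rewriting demand in inverse form: P = 31 - Q.
Free-market equilibrium: 31 - Q = 3 + 6Q gives Q* = 4, P* = 27.
At P = 20, sellers supply (20 - 3)/6 = 2.8333 while buyers want more, so the quantity traded is 2.8333 at price 20.
PS is the triangle above supply below 20: (1/2)(2.8333)(20 - 3) = 24.0833.

24.08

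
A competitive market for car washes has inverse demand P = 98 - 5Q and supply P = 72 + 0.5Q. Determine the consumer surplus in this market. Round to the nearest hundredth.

Equilibrium: 98 - 5Q = 72 + 0.5Q, so Q* = 4.7273 and P* = 74.3636.
The demand choke price is 98, so CS = (1/2)(Q*)(98 - P*) = (1/2)(4.7273)(23.6364) = 55.8678.

55.87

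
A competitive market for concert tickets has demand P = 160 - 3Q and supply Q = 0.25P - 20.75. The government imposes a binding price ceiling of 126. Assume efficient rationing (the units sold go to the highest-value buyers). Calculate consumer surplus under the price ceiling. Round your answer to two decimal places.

192.16

Rewriting supply in inverse form: P = 83 + 4Q.
Free-market equilibrium: 160 - 3Q = 83 + 4Q gives Q* = 11, P* = 127.
At P = 126, sellers supply (126 - 83)/4 = 10.75 while buyers want more, so the quantity traded is 10.75 at price 126.
The demand price at Q = 10.75 is 127.75. CS is the trapezoid between demand and 126 over [0, 10.75]: (1/2)[(160 - 126) + (127.75 - 126)](10.75) = 192.1562.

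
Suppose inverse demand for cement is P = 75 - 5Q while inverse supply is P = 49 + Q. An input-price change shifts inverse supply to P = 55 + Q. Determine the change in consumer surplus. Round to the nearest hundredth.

Initial equilibrium: Q_0 = 4.3333, P_0 = 53.3333; CS_0 = (1/2)(4.3333)(21.6667) = 46.9444, PS_0 = (1/2)(4.3333)(4.3333) = 9.3889.
New equilibrium: 75 - 5Q = 55 + Q gives Q_1 = 3.3333, P_1 = 58.3333; CS_1 = 27.7778, PS_1 = 5.5556.
Change in consumer surplus = 27.7778 - 46.9444 = -19.1667.

-19.17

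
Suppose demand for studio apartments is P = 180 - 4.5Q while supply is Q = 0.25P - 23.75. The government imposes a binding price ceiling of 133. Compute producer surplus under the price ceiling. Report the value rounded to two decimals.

180.50

Rewriting supply in inverse form: P = 95 + 4Q.
Without the control, 180 - 4.5Q = 95 + 4Q so Q* = 10 and P* = 135.
At the ceiling price 133, quantity supplied is (133 - 95)/4 = 9.5; supply is the short side, so Q = 9.5 trades at P = 133.
PS is the triangle above supply below 133: (1/2)(9.5)(133 - 95) = 180.5.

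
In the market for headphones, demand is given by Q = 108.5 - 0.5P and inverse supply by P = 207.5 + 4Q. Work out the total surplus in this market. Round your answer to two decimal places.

7.52

Rewriting demand in inverse form: P = 217 - 2Q.
Set 217 - 2Q = 207.5 + 4Q, which gives 9.5 = 6Q, so Q* = 1.5833 and P* = 217 - 2(1.5833) = 213.8333.
CS = (1/2)(1.5833)(3.1667) = 2.5069 and PS = (1/2)(1.5833)(6.3333) = 5.0139, so total surplus = 7.5208.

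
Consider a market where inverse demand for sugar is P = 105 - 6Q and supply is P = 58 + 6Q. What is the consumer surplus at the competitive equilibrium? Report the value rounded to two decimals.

Set 105 - 6Q = 58 + 6Q, which gives 47 = 12Q, so Q* = 3.9167 and P* = 105 - 6(3.9167) = 81.5.
The demand choke price is 105, so CS = (1/2)(Q*)(105 - P*) = (1/2)(3.9167)(23.5) = 46.0208.

46.02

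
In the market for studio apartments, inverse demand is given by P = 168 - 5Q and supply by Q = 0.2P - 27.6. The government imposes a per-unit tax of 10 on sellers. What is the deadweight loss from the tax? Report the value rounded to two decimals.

Rewriting supply in inverse form: P = 138 + 5Q.
Pre-tax equilibrium: 168 - 5Q = 138 + 5Q gives Q* = 3, P* = 153.
A tax on sellers shifts supply up by 10: 168 - 5Q = 138 + 5Q + 10, so Q_t = 2. Buyers pay P_b = 158; sellers receive P_s = P_b - 10 = 148.
The welfare triangle lost has base Q* - Q_t = 1 and height t = 10, so DWL = (1/2)(1)(10) = 5.

5.00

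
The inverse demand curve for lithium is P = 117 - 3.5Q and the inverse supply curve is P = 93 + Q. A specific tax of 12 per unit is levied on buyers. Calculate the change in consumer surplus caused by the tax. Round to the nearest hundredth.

-37.33

Pre-tax equilibrium: 117 - 3.5Q = 93 + Q gives Q* = 5.3333, P* = 98.3333.
A tax on buyers shifts demand down by 12: (117 - 12) - 3.5Q = 93 + Q, so Q_t = 2.6667. Buyers pay P_b = 107.6667; sellers receive P_s = P_b - 12 = 95.6667.
CS falls from (1/2)(5.3333)(18.6667) = 49.7778 to (1/2)(2.6667)(9.3333) = 12.4444, a change of -37.3333.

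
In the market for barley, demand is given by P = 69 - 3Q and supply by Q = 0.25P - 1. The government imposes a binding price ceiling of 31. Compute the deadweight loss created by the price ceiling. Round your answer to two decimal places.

Rewriting supply in inverse form: P = 4 + 4Q.
Free-market equilibrium: 69 - 3Q = 4 + 4Q gives Q* = 9.2857, P* = 41.1429.
At the ceiling price 31, quantity supplied is (31 - 4)/4 = 6.75; supply is the short side, so Q = 6.75 trades at P = 31.
At Q = 6.75 the demand price is 48.75 and the supply price is 31. Deadweight loss is the triangle between the curves from 6.75 to 9.2857: (1/2)(48.75 - 31)(9.2857 - 6.75) = 22.5045.

22.50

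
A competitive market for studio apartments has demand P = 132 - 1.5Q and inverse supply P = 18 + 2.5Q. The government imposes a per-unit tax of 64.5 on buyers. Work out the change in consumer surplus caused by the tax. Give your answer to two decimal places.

Without the tax, 132 - 1.5Q = 18 + 2.5Q so Q* = 28.5 and P* = 89.25.
With the tax, buyers' net willingness to pay falls by 64.5: (132 - 64.5) - 1.5Q = 18 + 2.5Q, so Q_t = 12.375. Buyers pay P_b = 113.4375; sellers receive P_s = P_b - 64.5 = 48.9375.
CS falls from (1/2)(28.5)(42.75) = 609.1875 to (1/2)(12.375)(18.5625) = 114.8555, a change of -494.332.

-494.33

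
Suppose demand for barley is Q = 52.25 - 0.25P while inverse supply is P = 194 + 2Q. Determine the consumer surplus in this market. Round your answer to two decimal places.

Rewriting demand in inverse form: P = 209 - 4Q.
Equilibrium: 209 - 4Q = 194 + 2Q, so Q* = 2.5 and P* = 199.
CS is the area between the demand curve and P* from 0 to Q*: (1/2)(2.5)(10) = 12.5.

12.50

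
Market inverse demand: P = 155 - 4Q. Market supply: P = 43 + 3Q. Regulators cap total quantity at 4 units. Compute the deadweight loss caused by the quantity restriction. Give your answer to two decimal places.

Unrestricted equilibrium: Q* = (155 - 43)/(4 + 3) = 16.
At Q = 4 the demand price is 155 - 4(4) = 139 and the supply price is 43 + 3(4) = 55.
Deadweight loss is the triangle between the curves from 4 to 16: (1/2)(139 - 55)(16 - 4) = 504.

504.00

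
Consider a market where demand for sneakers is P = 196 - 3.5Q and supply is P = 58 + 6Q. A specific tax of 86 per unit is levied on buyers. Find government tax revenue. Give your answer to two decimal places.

470.74

Without the tax, 196 - 3.5Q = 58 + 6Q so Q* = 14.5263 and P* = 145.1579.
A tax on buyers shifts demand down by 86: (196 - 86) - 3.5Q = 58 + 6Q, so Q_t = 5.4737. Buyers pay P_b = 176.8421; sellers receive P_s = P_b - 86 = 90.8421.
Tax revenue = t x Q_t = 86 x 5.4737 = 470.7368.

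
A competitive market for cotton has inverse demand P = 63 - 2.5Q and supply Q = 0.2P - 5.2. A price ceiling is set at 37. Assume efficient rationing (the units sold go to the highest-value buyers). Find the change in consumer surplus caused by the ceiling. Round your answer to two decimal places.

20.73

Rewriting supply in inverse form: P = 26 + 5Q.
Free-market equilibrium: 63 - 2.5Q = 26 + 5Q gives Q* = 4.9333, P* = 50.6667.
At P = 37, sellers supply (37 - 26)/5 = 2.2 while buyers want more, so the quantity traded is 2.2 at price 37.
CS goes from (1/2)(4.9333)(12.3333) = 30.4222 to 51.15 (computed as (63 - 37)(2.2) - (1/2)(2.5)(2.2)^2), a change of 20.7278.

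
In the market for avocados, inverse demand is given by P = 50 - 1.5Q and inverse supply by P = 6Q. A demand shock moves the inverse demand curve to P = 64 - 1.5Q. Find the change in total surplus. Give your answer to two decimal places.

106.40

Initial equilibrium: Q_0 = 6.6667, P_0 = 40; CS_0 = (1/2)(6.6667)(10) = 33.3333, PS_0 = (1/2)(6.6667)(40) = 133.3333.
New equilibrium: 64 - 1.5Q = 6Q gives Q_1 = 8.5333, P_1 = 51.2; CS_1 = 54.6133, PS_1 = 218.4533.
Change in total surplus = (54.6133 + 218.4533) - (33.3333 + 133.3333) = 106.4.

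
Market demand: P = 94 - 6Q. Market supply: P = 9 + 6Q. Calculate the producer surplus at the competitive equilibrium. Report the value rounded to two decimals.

150.52

Setting demand equal to supply, 85 = 12Q, so Q* = 7.0833 and P* = 51.5.
The supply curve's price intercept is 9, so PS = (1/2)(Q*)(P* - 9) = (1/2)(7.0833)(42.5) = 150.5208.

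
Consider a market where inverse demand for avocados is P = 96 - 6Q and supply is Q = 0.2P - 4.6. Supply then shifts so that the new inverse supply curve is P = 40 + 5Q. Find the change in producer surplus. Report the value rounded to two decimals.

-45.31

Rewriting supply in inverse form: P = 23 + 5Q.
Initial equilibrium: Q_0 = 6.6364, P_0 = 56.1818; CS_0 = (1/2)(6.6364)(39.8182) = 132.124, PS_0 = (1/2)(6.6364)(33.1818) = 110.1033.
New equilibrium: 96 - 6Q = 40 + 5Q gives Q_1 = 5.0909, P_1 = 65.4545; CS_1 = 77.7521, PS_1 = 64.7934.
Change in producer surplus = 64.7934 - 110.1033 = -45.3099.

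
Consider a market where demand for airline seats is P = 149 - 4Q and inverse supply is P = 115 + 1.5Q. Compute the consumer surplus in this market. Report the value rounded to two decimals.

76.43

Set 149 - 4Q = 115 + 1.5Q, which gives 34 = 5.5Q, so Q* = 6.1818 and P* = 149 - 4(6.1818) = 124.2727.
Consumer surplus is the triangle under demand above P*: (1/2)(6.1818)(149 - 124.2727) = (1/2)(6.1818)(24.7273) = 76.4298.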